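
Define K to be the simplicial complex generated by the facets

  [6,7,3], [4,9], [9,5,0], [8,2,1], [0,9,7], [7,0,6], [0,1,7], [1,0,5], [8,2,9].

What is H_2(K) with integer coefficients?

K has 10 vertices, 18 edges, 8 triangles.
rank ∂_2 = 8, rank ∂_3 = 0 ⇒ b_2 = 8 − 8 − 0 = 0. So H_2 ≅ 0.

H_2 = 0.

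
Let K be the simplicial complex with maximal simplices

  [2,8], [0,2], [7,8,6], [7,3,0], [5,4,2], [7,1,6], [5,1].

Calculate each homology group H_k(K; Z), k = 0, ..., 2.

Take the total order 0 < 1 < 2 < 3 < 4 < 5 < 6 < 7 < 8 on the vertex set. Then K (dimension 2) consists of the simplices:

  0-simplices (9): [0], [1], [2], [3], [4], [5], [6], [7], [8]
  1-simplices (14): [0,2], [0,3], [0,7], [1,5], [1,6], [1,7], [2,4], [2,5], [2,8], [3,7], [4,5], [6,7], [6,8], [7,8]
  2-simplices (4): [0,3,7], [1,6,7], [2,4,5], [6,7,8]

Hence C_0 ≅ Z^9, C_1 ≅ Z^14, C_2 ≅ Z^4.

∂_1: C_1 → C_0 is given by ∂[p,q] = [q] − [p]. For instance
  ∂[6,8] = [8] − [6].
As a 9×14 matrix over Z this has rank 8, with invariant factors (1,1,1,1,1,1,1,1).

The boundary map ∂_2: C_2 → C_1 sends each 2-simplex [p,q,r] to [q,r] − [p,r] + [p,q]. For instance
  ∂[6,7,8] = [7,8] − [6,8] + [6,7],
  ∂[0,3,7] = [3,7] − [0,7] + [0,3].
As a 14×4 matrix over Z this has rank 4, with invariant factors (1,1,1,1).

Now H_k = ker ∂_k / im ∂_{k+1}, so:

  H_0: rank C_0 − rank ∂_1 = 9 − 8 = 1, and the invariant factors of ∂_1 are all 1, so H_0 = Z.
  H_1: rank ker ∂_1 − rank ∂_2 = (14 − 8) − 4 = 2, and the invariant factors of ∂_2 are all 1, so H_1 = Z^2.
  H_2: rank ker ∂_2 − rank ∂_3 = (4 − 4) − 0 = 0, and there is no ∂_3, so H_2 = 0.

As a check, the Euler characteristic is 9 − 14 + 4 = -1, which agrees with 1 − 2 + 0 = -1.

H_0 ≅ Z,  H_1 ≅ Z^2,  H_2 = 0.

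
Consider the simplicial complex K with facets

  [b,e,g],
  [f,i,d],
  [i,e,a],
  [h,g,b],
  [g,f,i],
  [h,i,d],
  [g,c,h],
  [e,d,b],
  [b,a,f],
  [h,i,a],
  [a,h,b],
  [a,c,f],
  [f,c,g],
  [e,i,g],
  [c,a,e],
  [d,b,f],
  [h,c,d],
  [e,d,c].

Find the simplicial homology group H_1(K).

H_1 ≅ Z^2.

We work with the vertex ordering a < b < c < d < e < f < g < h < i. The simplices of K, each written with vertices in increasing order, are:

  0-simplices (9): a, b, c, d, e, f, g, h, i
  1-simplices (27): ab, ac, ae, af, ah, ai, bd, be, bf, bg, bh, cd, ce, cf, cg, ch, de, df, dh, di, eg, ei, fg, fi, gh, gi, hi
  2-simplices (18): abf, abh, ace, acf, aei, ahi, bde, bdf, beg, bgh, cde, cdh, cfg, cgh, dfi, dhi, egi, fgi

giving chain groups C_0 ≅ Z^9, C_1 ≅ Z^27, C_2 ≅ Z^18.

Boundary ∂_1: C_1 → C_0 maps an edge to its endpoints' difference, ∂[p,q] = q − p.
The resulting 9×27 matrix has rank 8, and its Smith normal form has invariant factors (1,1,1,1,1,1,1,1).

Boundary ∂_2: C_2 → C_1 maps a triangle to the signed sum of its edges. For instance
  ∂cdh = dh − ch + cd,
  ∂beg = eg − bg + be.
This gives a 27×18 integer matrix of rank 17; reducing to Smith normal form yields diagonal entries (1,1,1,1,1,1,1,1,1,1,1,1,1,1,1,1,1).

Reading off H_k = ker ∂_k / im ∂_{k+1}:

  H_1: rank ker ∂_1 − rank ∂_2 = (27 − 8) − 17 = 2, and the invariant factors of ∂_2 are all 1, so H_1 = Z^2.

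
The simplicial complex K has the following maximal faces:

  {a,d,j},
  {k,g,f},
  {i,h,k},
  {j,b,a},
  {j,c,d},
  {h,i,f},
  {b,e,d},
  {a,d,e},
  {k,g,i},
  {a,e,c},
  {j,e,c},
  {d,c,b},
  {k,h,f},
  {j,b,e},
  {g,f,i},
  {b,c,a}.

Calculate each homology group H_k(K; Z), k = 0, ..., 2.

H_0 = Z^2,  H_1 = Z_2,  H_2 = Z.

Take the total order a < b < c < d < e < f < g < h < i < j < k on the vertex set. Then K (dimension 2) consists of the simplices:

  0-simplices (11): a, b, c, d, e, f, g, h, i, j, k
  1-simplices (24): ab, ac, ad, ae, aj, bc, bd, be, bj, cd, ce, cj, de, dj, ej, fg, fh, fi, fk, gi, gk, hi, hk, ik
  2-simplices (16): abc, abj, ace, ade, adj, bcd, bde, bej, cdj, cej, fgi, fgk, fhi, fhk, gik, hik

Hence C_0 ≅ Z^11, C_1 ≅ Z^24, C_2 ≅ Z^16.

Boundary ∂_1: C_1 → C_0 is given by ∂[p,q] = [q] − [p].
As a 11×24 matrix over Z this has rank 9, with invariant factors (1,1,1,1,1,1,1,1,1).

Boundary ∂_2: C_2 → C_1 maps a triangle to the signed sum of its edges. For instance
  ∂fhk = hk − fk + fh,
  ∂abc = bc − ac + ab.
The 24×16 boundary matrix has rank 15 and Smith normal form diag(1,1,1,1,1,1,1,1,1,1,1,1,1,1,2).

Computing H_k = (kernel of ∂_k) / (image of ∂_{k+1}):

  H_0: rank C_0 − rank ∂_1 = 11 − 9 = 2, and the invariant factors of ∂_1 are all 1, so H_0 ≅ Z^2.
  H_1: rank ker ∂_1 − rank ∂_2 = (24 − 9) − 15 = 0, and ∂_2 has invariant factor 2 > 1, so H_1 ≅ Z_2.
  H_2: rank ker ∂_2 − rank ∂_3 = (16 − 15) − 0 = 1, and there is no ∂_3, so H_2 ≅ Z.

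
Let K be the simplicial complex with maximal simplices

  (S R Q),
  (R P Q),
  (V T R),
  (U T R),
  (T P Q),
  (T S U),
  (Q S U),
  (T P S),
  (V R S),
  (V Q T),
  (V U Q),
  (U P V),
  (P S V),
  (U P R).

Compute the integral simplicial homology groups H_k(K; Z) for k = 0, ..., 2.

H_0 ≅ Z,  H_1 ≅ Z^2,  H_2 ≅ Z.

K has 7 vertices, 21 edges, 14 triangles.
rank ∂_0 = 0, rank ∂_1 = 6 ⇒ b_0 = 7 − 0 − 6 = 1; all invariant factors of ∂_1 are 1 so no torsion. So H_0 = Z.
rank ∂_1 = 6, rank ∂_2 = 13 ⇒ b_1 = 21 − 6 − 13 = 2; all invariant factors of ∂_2 are 1 so no torsion. So H_1 = Z^2.
rank ∂_2 = 13, rank ∂_3 = 0 ⇒ b_2 = 14 − 13 − 0 = 1. So H_2 = Z.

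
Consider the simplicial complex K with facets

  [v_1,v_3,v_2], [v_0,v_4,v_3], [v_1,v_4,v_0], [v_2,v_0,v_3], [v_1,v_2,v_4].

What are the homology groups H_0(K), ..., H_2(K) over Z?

H_0 = Z,  H_1 = Z,  H_2 = 0.

We work with the vertex ordering v_0 < v_1 < v_2 < v_3 < v_4. The simplices of K, each written with vertices in increasing order, are:

  0-simplices (5): [v_0], [v_1], [v_2], [v_3], [v_4]
  1-simplices (10): [v_0,v_1], [v_0,v_2], [v_0,v_3], [v_0,v_4], [v_1,v_2], [v_1,v_3], [v_1,v_4], [v_2,v_3], [v_2,v_4], [v_3,v_4]
  2-simplices (5): [v_0,v_1,v_4], [v_0,v_2,v_3], [v_0,v_3,v_4], [v_1,v_2,v_3], [v_1,v_2,v_4]

Hence C_0 ≅ Z^5, C_1 ≅ Z^10, C_2 ≅ Z^5.

Boundary ∂_1: C_1 → C_0 is given by ∂[p,q] = [q] − [p]. For instance
  ∂[v_1,v_4] = [v_4] − [v_1].
As a 5×10 matrix over Z this has rank 4, with invariant factors (1,1,1,1).

∂_2: C_2 → C_1 maps a triangle to the signed sum of its edges. For instance
  ∂[v_1,v_2,v_4] = [v_2,v_4] − [v_1,v_4] + [v_1,v_2],
  ∂[v_0,v_1,v_4] = [v_1,v_4] − [v_0,v_4] + [v_0,v_1].
As a 10×5 matrix over Z this has rank 5, with invariant factors (1,1,1,1,1).

Computing H_k = (kernel of ∂_k) / (image of ∂_{k+1}):

  H_0: rank C_0 − rank ∂_1 = 5 − 4 = 1, and the invariant factors of ∂_1 are all 1, so H_0 = Z.
  H_1: rank ker ∂_1 − rank ∂_2 = (10 − 4) − 5 = 1, and the invariant factors of ∂_2 are all 1, so H_1 = Z.
  H_2: rank ker ∂_2 − rank ∂_3 = (5 − 5) − 0 = 0, and there is no ∂_3, so H_2 = 0.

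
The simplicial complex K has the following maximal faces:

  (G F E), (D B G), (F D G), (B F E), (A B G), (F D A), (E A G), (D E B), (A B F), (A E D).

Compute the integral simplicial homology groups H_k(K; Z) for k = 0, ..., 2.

Order the vertices as A < B < D < E < F < G. Listing each simplex with vertices in this order, K has dimension 2 with simplices:

  0-simplices (6): A, B, D, E, F, G
  1-simplices (15): AB, AD, AE, AF, AG, BD, BE, BF, BG, DE, DF, DG, EF, EG, FG
  2-simplices (10): ABF, ABG, ADE, ADF, AEG, BDE, BDG, BEF, DFG, EFG

Hence C_0 ≅ Z^6, C_1 ≅ Z^15, C_2 ≅ Z^10.

∂_1: C_1 → C_0 sends each edge [p,q] (with p < q) to q − p.
The resulting 6×15 matrix has rank 5, and its Smith normal form has invariant factors (1,1,1,1,1).

∂_2: C_2 → C_1 sends each 2-simplex [p,q,r] to [q,r] − [p,r] + [p,q]. For instance
  ∂BDE = DE − BE + BD,
  ∂BDG = DG − BG + BD.
As a 15×10 matrix over Z this has rank 10, with invariant factors (1,1,1,1,1,1,1,1,1,2).

From H_k ≅ ker(∂_k) / im(∂_{k+1}) we obtain:

  H_0: rank C_0 − rank ∂_1 = 6 − 5 = 1, and the invariant factors of ∂_1 are all 1, so H_0 = Z.
  H_1: rank ker ∂_1 − rank ∂_2 = (15 − 5) − 10 = 0, and ∂_2 has invariant factor 2 > 1, so H_1 = Z_2.
  H_2: rank ker ∂_2 − rank ∂_3 = (10 − 10) − 0 = 0, and there is no ∂_3, so H_2 = 0.

(K is a triangulation of the real projective plane RP^2.)

H_0 ≅ Z,  H_1 ≅ Z_2,  H_2 = 0.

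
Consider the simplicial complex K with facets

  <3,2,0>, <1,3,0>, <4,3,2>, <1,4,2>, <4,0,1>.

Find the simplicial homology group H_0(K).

H_0 ≅ Z.

Fix the vertex order 0 < 1 < 2 < 3 < 4 and write every simplex with vertices in increasing order. Then dim K = 2 and the simplices of K are:

  0-simplices (5): [0], [1], [2], [3], [4]
  1-simplices (10): [0,1], [0,2], [0,3], [0,4], [1,2], [1,3], [1,4], [2,3], [2,4], [3,4]
  2-simplices (5): [0,1,3], [0,1,4], [0,2,3], [1,2,4], [2,3,4]

Hence C_0 ≅ Z^5, C_1 ≅ Z^10, C_2 ≅ Z^5.

Boundary ∂_1: C_1 → C_0 sends each edge [p,q] (with p < q) to q − p. For instance
  ∂[2,4] = [4] − [2].
This gives a 5×10 integer matrix of rank 4; reducing to Smith normal form yields diagonal entries (1,1,1,1).

Boundary ∂_2: C_2 → C_1 sends each 2-simplex [p,q,r] to [q,r] − [p,r] + [p,q]. For instance
  ∂[0,2,3] = [2,3] − [0,3] + [0,2],
  ∂[2,3,4] = [3,4] − [2,4] + [2,3].
As a 10×5 matrix over Z this has rank 5, with invariant factors (1,1,1,1,1).

Computing H_k = (kernel of ∂_k) / (image of ∂_{k+1}):

  H_0: rank C_0 − rank ∂_1 = 5 − 4 = 1, and the invariant factors of ∂_1 are all 1, so H_0 = Z.

(K is a triangulation of the Möbius band.)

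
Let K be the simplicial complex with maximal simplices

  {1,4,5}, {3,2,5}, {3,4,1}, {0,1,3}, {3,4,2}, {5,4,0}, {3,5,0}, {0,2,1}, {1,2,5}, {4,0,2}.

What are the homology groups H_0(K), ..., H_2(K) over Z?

Fix the vertex order 0 < 1 < 2 < 3 < 4 < 5 and write every simplex with vertices in increasing order. Then dim K = 2 and the simplices of K are:

  0-simplices (6): [0], [1], [2], [3], [4], [5]
  1-simplices (15): [0,1], [0,2], [0,3], [0,4], [0,5], [1,2], [1,3], [1,4], [1,5], [2,3], [2,4], [2,5], [3,4], [3,5], [4,5]
  2-simplices (10): [0,1,2], [0,1,3], [0,2,4], [0,3,5], [0,4,5], [1,2,5], [1,3,4], [1,4,5], [2,3,4], [2,3,5]

so the chain groups are C_0 ≅ Z^6, C_1 ≅ Z^15, C_2 ≅ Z^10.

The boundary map ∂_1: C_1 → C_0 maps an edge to its endpoints' difference, ∂[p,q] = q − p. For instance
  ∂[2,3] = [3] − [2].
The 6×15 boundary matrix has rank 5 and Smith normal form diag(1,1,1,1,1).

Boundary ∂_2: C_2 → C_1 sends each 2-simplex [p,q,r] to [q,r] − [p,r] + [p,q]. For instance
  ∂[0,1,2] = [1,2] − [0,2] + [0,1],
  ∂[0,1,3] = [1,3] − [0,3] + [0,1].
As a 15×10 matrix over Z this has rank 10, with invariant factors (1,1,1,1,1,1,1,1,1,2).

Computing H_k = (kernel of ∂_k) / (image of ∂_{k+1}):

  H_0: rank C_0 − rank ∂_1 = 6 − 5 = 1, and the invariant factors of ∂_1 are all 1, so H_0 = Z.
  H_1: rank ker ∂_1 − rank ∂_2 = (15 − 5) − 10 = 0, and ∂_2 has invariant factor 2 > 1, so H_1 = Z/2.
  H_2: rank ker ∂_2 − rank ∂_3 = (10 − 10) − 0 = 0, and there is no ∂_3, so H_2 = 0.

H_0 = Z,  H_1 = Z/2,  H_2 = 0.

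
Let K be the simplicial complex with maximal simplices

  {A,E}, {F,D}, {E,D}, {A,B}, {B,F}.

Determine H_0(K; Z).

H_0 ≅ Z.

Fix the vertex order A < B < D < E < F and write every simplex with vertices in increasing order. Then dim K = 1 and the simplices of K are:

  0-simplices (5): A, B, D, E, F
  1-simplices (5): AB, AE, BF, DE, DF

Hence C_0 ≅ Z^5, C_1 ≅ Z^5.

Boundary ∂_1: C_1 → C_0 is given by ∂[p,q] = [q] − [p]. For instance
  ∂BF = F − B.
As a 5×5 matrix over Z this has rank 4, with invariant factors (1,1,1,1).

Computing H_k = (kernel of ∂_k) / (image of ∂_{k+1}):

  H_0: rank C_0 − rank ∂_1 = 5 − 4 = 1, and the invariant factors of ∂_1 are all 1, so H_0 ≅ Z.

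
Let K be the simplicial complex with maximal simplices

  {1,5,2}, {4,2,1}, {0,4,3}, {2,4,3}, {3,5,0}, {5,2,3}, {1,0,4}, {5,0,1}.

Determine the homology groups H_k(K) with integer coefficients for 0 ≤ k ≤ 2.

We work with the vertex ordering 0 < 1 < 2 < 3 < 4 < 5. The simplices of K, each written with vertices in increasing order, are:

  0-simplices (6): [0], [1], [2], [3], [4], [5]
  1-simplices (12): [0,1], [0,3], [0,4], [0,5], [1,2], [1,4], [1,5], [2,3], [2,4], [2,5], [3,4], [3,5]
  2-simplices (8): [0,1,4], [0,1,5], [0,3,4], [0,3,5], [1,2,4], [1,2,5], [2,3,4], [2,3,5]

Hence C_0 ≅ Z^6, C_1 ≅ Z^12, C_2 ≅ Z^8.

∂_1: C_1 → C_0 sends each edge [p,q] (with p < q) to q − p. For instance
  ∂[1,2] = [2] − [1].
This gives a 6×12 integer matrix of rank 5; reducing to Smith normal form yields diagonal entries (1,1,1,1,1).

The boundary map ∂_2: C_2 → C_1 acts by ∂[p,q,r] = [q,r] − [p,r] + [p,q]. For instance
  ∂[1,2,4] = [2,4] − [1,4] + [1,2],
  ∂[0,3,5] = [3,5] − [0,5] + [0,3].
The resulting 12×8 matrix has rank 7, and its Smith normal form has invariant factors (1,1,1,1,1,1,1).

Now H_k = ker ∂_k / im ∂_{k+1}, so:

  H_0: rank C_0 − rank ∂_1 = 6 − 5 = 1, and the invariant factors of ∂_1 are all 1, so H_0 ≅ Z.
  H_1: rank ker ∂_1 − rank ∂_2 = (12 − 5) − 7 = 0, and the invariant factors of ∂_2 are all 1, so H_1 ≅ 0.
  H_2: rank ker ∂_2 − rank ∂_3 = (8 − 7) − 0 = 1, and there is no ∂_3, so H_2 ≅ Z.

As a check, the Euler characteristic is 6 − 12 + 8 = 2, which agrees with 1 − 0 + 1 = 2.

H_0 ≅ Z,  H_1 = 0,  H_2 ≅ Z.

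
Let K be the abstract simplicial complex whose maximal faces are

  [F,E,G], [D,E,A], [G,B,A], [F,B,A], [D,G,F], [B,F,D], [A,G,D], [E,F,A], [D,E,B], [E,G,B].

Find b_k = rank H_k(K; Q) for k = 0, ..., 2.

b_0 = 1, b_1 = 0, b_2 = 0.

Order the vertices as A < B < D < E < F < G. Listing each simplex with vertices in this order, K has dimension 2 with simplices:

  0-simplices (6): A, B, D, E, F, G
  1-simplices (15): AB, AD, AE, AF, AG, BD, BE, BF, BG, DE, DF, DG, EF, EG, FG
  2-simplices (10): ABF, ABG, ADE, ADG, AEF, BDE, BDF, BEG, DFG, EFG

so the chain groups are C_0 ≅ Z^6, C_1 ≅ Z^15, C_2 ≅ Z^10.

∂_1: C_1 → C_0 sends each edge [p,q] (with p < q) to q − p. For instance
  ∂AF = F − A.
As a 6×15 matrix over Z this has rank 5, with invariant factors (1,1,1,1,1).

Boundary ∂_2: C_2 → C_1 maps a triangle to the signed sum of its edges. For instance
  ∂ABG = BG − AG + AB,
  ∂AEF = EF − AF + AE.
As a 15×10 matrix over Z this has rank 10, with invariant factors (1,1,1,1,1,1,1,1,1,2).

Reading off H_k = ker ∂_k / im ∂_{k+1}:

  H_0: rank C_0 − rank ∂_1 = 6 − 5 = 1, and the invariant factors of ∂_1 are all 1, so H_0 = Z.
  H_1: rank ker ∂_1 − rank ∂_2 = (15 − 5) − 10 = 0, and ∂_2 has invariant factor 2 > 1, so H_1 = Z/2Z.
  H_2: rank ker ∂_2 − rank ∂_3 = (10 − 10) − 0 = 0, and there is no ∂_3, so H_2 = 0.

As a check, the Euler characteristic is 6 − 15 + 10 = 1, which agrees with 1 − 0 + 0 = 1.

Hence the Betti numbers are b_0 = 1, b_1 = 0, b_2 = 0.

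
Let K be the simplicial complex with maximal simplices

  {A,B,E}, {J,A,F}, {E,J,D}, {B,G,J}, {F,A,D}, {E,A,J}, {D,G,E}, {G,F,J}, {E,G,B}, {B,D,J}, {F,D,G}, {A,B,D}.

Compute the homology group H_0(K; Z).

Take the total order A < B < D < E < F < G < J on the vertex set. Then K (dimension 2) consists of the simplices:

  0-simplices (7): A, B, D, E, F, G, J
  1-simplices (18): AB, AD, AE, AF, AJ, BD, BE, BG, BJ, DE, DF, DG, DJ, EG, EJ, FG, FJ, GJ
  2-simplices (12): ABD, ABE, ADF, AEJ, AFJ, BDJ, BEG, BGJ, DEG, DEJ, DFG, FGJ

so the chain groups are C_0 ≅ Z^7, C_1 ≅ Z^18, C_2 ≅ Z^12.

Boundary ∂_1: C_1 → C_0 maps an edge to its endpoints' difference, ∂[p,q] = q − p. For instance
  ∂DF = F − D.
The resulting 7×18 matrix has rank 6, and its Smith normal form has invariant factors (1,1,1,1,1,1).

∂_2: C_2 → C_1 sends each 2-simplex [p,q,r] to [q,r] − [p,r] + [p,q]. For instance
  ∂DEJ = EJ − DJ + DE,
  ∂DEG = EG − DG + DE.
As a 18×12 matrix over Z this has rank 12, with invariant factors (1,1,1,1,1,1,1,1,1,1,1,2).

From H_k ≅ ker(∂_k) / im(∂_{k+1}) we obtain:

  H_0: rank C_0 − rank ∂_1 = 7 − 6 = 1, and the invariant factors of ∂_1 are all 1, so H_0 = Z.

H_0 = Z.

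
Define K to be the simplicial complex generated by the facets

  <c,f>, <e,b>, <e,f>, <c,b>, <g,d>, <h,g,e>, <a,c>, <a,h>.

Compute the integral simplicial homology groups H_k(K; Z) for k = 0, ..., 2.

We work with the vertex ordering a < b < c < d < e < f < g < h. The simplices of K, each written with vertices in increasing order, are:

  0-simplices (8): a, b, c, d, e, f, g, h
  1-simplices (10): ac, ah, bc, be, cf, dg, ef, eg, eh, gh
  2-simplices (1): egh

giving chain groups C_0 ≅ Z^8, C_1 ≅ Z^10, C_2 ≅ Z^1.

The boundary map ∂_1: C_1 → C_0 maps an edge to its endpoints' difference, ∂[p,q] = q − p.
The 8×10 boundary matrix has rank 7 and Smith normal form diag(1,1,1,1,1,1,1).

∂_2: C_2 → C_1 maps a triangle to the signed sum of its edges. For instance
  ∂egh = gh − eh + eg.
The resulting 10×1 matrix has rank 1, and its Smith normal form has invariant factors (1).

From H_k ≅ ker(∂_k) / im(∂_{k+1}) we obtain:

  H_0: rank C_0 − rank ∂_1 = 8 − 7 = 1, and the invariant factors of ∂_1 are all 1, so H_0 = Z.
  H_1: rank ker ∂_1 − rank ∂_2 = (10 − 7) − 1 = 2, and the invariant factors of ∂_2 are all 1, so H_1 = Z^2.
  H_2: rank ker ∂_2 − rank ∂_3 = (1 − 1) − 0 = 0, and there is no ∂_3, so H_2 = 0.

H_0 ≅ Z,  H_1 ≅ Z^2,  H_2 = 0.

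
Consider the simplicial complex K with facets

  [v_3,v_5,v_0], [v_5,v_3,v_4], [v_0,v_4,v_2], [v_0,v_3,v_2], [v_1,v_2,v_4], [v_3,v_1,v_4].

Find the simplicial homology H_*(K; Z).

H_0 = Z,  H_1 = Z,  H_2 = 0.

We work with the vertex ordering v_0 < v_1 < v_2 < v_3 < v_4 < v_5. The simplices of K, each written with vertices in increasing order, are:

  0-simplices (6): [v_0], [v_1], [v_2], [v_3], [v_4], [v_5]
  1-simplices (12): [v_0,v_2], [v_0,v_3], [v_0,v_4], [v_0,v_5], [v_1,v_2], [v_1,v_3], [v_1,v_4], [v_2,v_3], [v_2,v_4], [v_3,v_4], [v_3,v_5], [v_4,v_5]
  2-simplices (6): [v_0,v_2,v_3], [v_0,v_2,v_4], [v_0,v_3,v_5], [v_1,v_2,v_4], [v_1,v_3,v_4], [v_3,v_4,v_5]

giving chain groups C_0 ≅ Z^6, C_1 ≅ Z^12, C_2 ≅ Z^6.

The boundary map ∂_1: C_1 → C_0 sends each edge [p,q] (with p < q) to q − p. For instance
  ∂[v_1,v_2] = [v_2] − [v_1].
The resulting 6×12 matrix has rank 5, and its Smith normal form has invariant factors (1,1,1,1,1).

∂_2: C_2 → C_1 acts by ∂[p,q,r] = [q,r] − [p,r] + [p,q]. For instance
  ∂[v_1,v_3,v_4] = [v_3,v_4] − [v_1,v_4] + [v_1,v_3],
  ∂[v_0,v_3,v_5] = [v_3,v_5] − [v_0,v_5] + [v_0,v_3].
This gives a 12×6 integer matrix of rank 6; reducing to Smith normal form yields diagonal entries (1,1,1,1,1,1).

Reading off H_k = ker ∂_k / im ∂_{k+1}:

  H_0: rank C_0 − rank ∂_1 = 6 − 5 = 1, and the invariant factors of ∂_1 are all 1, so H_0 = Z.
  H_1: rank ker ∂_1 − rank ∂_2 = (12 − 5) − 6 = 1, and the invariant factors of ∂_2 are all 1, so H_1 = Z.
  H_2: rank ker ∂_2 − rank ∂_3 = (6 − 6) − 0 = 0, and there is no ∂_3, so H_2 = 0.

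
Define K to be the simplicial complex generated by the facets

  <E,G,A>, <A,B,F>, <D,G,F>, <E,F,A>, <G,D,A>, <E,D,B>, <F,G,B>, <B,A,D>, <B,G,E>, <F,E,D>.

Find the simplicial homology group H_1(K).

H_1 = Z/2Z.

Fix the vertex order A < B < D < E < F < G and write every simplex with vertices in increasing order. Then dim K = 2 and the simplices of K are:

  0-simplices (6): A, B, D, E, F, G
  1-simplices (15): AB, AD, AE, AF, AG, BD, BE, BF, BG, DE, DF, DG, EF, EG, FG
  2-simplices (10): ABD, ABF, ADG, AEF, AEG, BDE, BEG, BFG, DEF, DFG

so the chain groups are C_0 ≅ Z^6, C_1 ≅ Z^15, C_2 ≅ Z^10.

∂_1: C_1 → C_0 sends each edge [p,q] (with p < q) to q − p. For instance
  ∂BG = G − B.
As a 6×15 matrix over Z this has rank 5, with invariant factors (1,1,1,1,1).

The boundary map ∂_2: C_2 → C_1 acts by ∂[p,q,r] = [q,r] − [p,r] + [p,q]. For instance
  ∂AEG = EG − AG + AE,
  ∂ABF = BF − AF + AB.
The 15×10 boundary matrix has rank 10 and Smith normal form diag(1,1,1,1,1,1,1,1,1,2).

Computing H_k = (kernel of ∂_k) / (image of ∂_{k+1}):

  H_1: rank ker ∂_1 − rank ∂_2 = (15 − 5) − 10 = 0, and ∂_2 has invariant factor 2 > 1, so H_1 ≅ Z/2Z.

(K is a triangulation of the real projective plane RP^2.)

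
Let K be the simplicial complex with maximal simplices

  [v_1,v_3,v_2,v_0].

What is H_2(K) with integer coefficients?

K has 4 vertices, 6 edges, 4 triangles, 1 3-simplex.
rank ∂_2 = 3, rank ∂_3 = 1 ⇒ b_2 = 4 − 3 − 1 = 0; all invariant factors of ∂_3 are 1 so no torsion. So H_2 = 0.

H_2 ≅ 0.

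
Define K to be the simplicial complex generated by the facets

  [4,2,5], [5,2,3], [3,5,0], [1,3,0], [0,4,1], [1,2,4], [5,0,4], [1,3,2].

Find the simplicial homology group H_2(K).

H_2 ≅ Z.

Take the total order 0 < 1 < 2 < 3 < 4 < 5 on the vertex set. Then K (dimension 2) consists of the simplices:

  0-simplices (6): [0], [1], [2], [3], [4], [5]
  1-simplices (12): [0,1], [0,3], [0,4], [0,5], [1,2], [1,3], [1,4], [2,3], [2,4], [2,5], [3,5], [4,5]
  2-simplices (8): [0,1,3], [0,1,4], [0,3,5], [0,4,5], [1,2,3], [1,2,4], [2,3,5], [2,4,5]

giving chain groups C_0 ≅ Z^6, C_1 ≅ Z^12, C_2 ≅ Z^8.

∂_1: C_1 → C_0 maps an edge to its endpoints' difference, ∂[p,q] = q − p. For instance
  ∂[0,5] = [5] − [0].
The resulting 6×12 matrix has rank 5, and its Smith normal form has invariant factors (1,1,1,1,1).

The boundary map ∂_2: C_2 → C_1 sends each 2-simplex [p,q,r] to [q,r] − [p,r] + [p,q]. For instance
  ∂[0,1,4] = [1,4] − [0,4] + [0,1],
  ∂[0,1,3] = [1,3] − [0,3] + [0,1].
As a 12×8 matrix over Z this has rank 7, with invariant factors (1,1,1,1,1,1,1).

From H_k ≅ ker(∂_k) / im(∂_{k+1}) we obtain:

  H_2: rank ker ∂_2 − rank ∂_3 = (8 − 7) − 0 = 1, and there is no ∂_3, so H_2 = Z.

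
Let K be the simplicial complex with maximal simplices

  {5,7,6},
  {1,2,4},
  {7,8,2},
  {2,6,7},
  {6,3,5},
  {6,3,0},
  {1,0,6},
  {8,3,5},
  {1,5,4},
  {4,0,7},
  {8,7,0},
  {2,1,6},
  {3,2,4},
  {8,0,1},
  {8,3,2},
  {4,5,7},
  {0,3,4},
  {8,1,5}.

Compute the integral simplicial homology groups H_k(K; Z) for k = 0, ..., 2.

K has 9 vertices, 27 edges, 18 triangles.
rank ∂_0 = 0, rank ∂_1 = 8 ⇒ b_0 = 9 − 0 − 8 = 1; all invariant factors of ∂_1 are 1 so no torsion. So H_0 ≅ Z.
rank ∂_1 = 8, rank ∂_2 = 17 ⇒ b_1 = 27 − 8 − 17 = 2; all invariant factors of ∂_2 are 1 so no torsion. So H_1 ≅ Z^2.
rank ∂_2 = 17, rank ∂_3 = 0 ⇒ b_2 = 18 − 17 − 0 = 1. So H_2 ≅ Z.

H_0 ≅ Z,  H_1 ≅ Z^2,  H_2 ≅ Z.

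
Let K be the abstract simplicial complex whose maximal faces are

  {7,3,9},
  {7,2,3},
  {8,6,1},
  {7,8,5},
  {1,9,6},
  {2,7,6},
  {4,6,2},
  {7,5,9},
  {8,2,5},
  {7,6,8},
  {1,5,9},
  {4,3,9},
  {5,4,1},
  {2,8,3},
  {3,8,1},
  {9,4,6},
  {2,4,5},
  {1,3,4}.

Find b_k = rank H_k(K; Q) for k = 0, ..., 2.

b_0 = 1, b_1 = 1, b_2 = 0.

We work with the vertex ordering 1 < 2 < 3 < 4 < 5 < 6 < 7 < 8 < 9. The simplices of K, each written with vertices in increasing order, are:

  0-simplices (9): [1], [2], [3], [4], [5], [6], [7], [8], [9]
  1-simplices (27): (27 of them)
  2-simplices (18): [1,3,4], [1,3,8], [1,4,5], [1,5,9], [1,6,8], [1,6,9], [2,3,7], [2,3,8], [2,4,5], [2,4,6], [2,5,8], [2,6,7], [3,4,9], [3,7,9], [4,6,9], [5,7,8], [5,7,9], [6,7,8]

giving chain groups C_0 ≅ Z^9, C_1 ≅ Z^27, C_2 ≅ Z^18.

The boundary map ∂_1: C_1 → C_0 maps an edge to its endpoints' difference, ∂[p,q] = q − p. For instance
  ∂[3,9] = [9] − [3].
The resulting 9×27 matrix has rank 8, and its Smith normal form has invariant factors (1,1,1,1,1,1,1,1).

The boundary map ∂_2: C_2 → C_1 sends each 2-simplex [p,q,r] to [q,r] − [p,r] + [p,q]. For instance
  ∂[1,5,9] = [5,9] − [1,9] + [1,5],
  ∂[5,7,8] = [7,8] − [5,8] + [5,7].
The 27×18 boundary matrix has rank 18 and Smith normal form diag(1,1,1,1,1,1,1,1,1,1,1,1,1,1,1,1,1,2).

Reading off H_k = ker ∂_k / im ∂_{k+1}:

  H_0: rank C_0 − rank ∂_1 = 9 − 8 = 1, and the invariant factors of ∂_1 are all 1, so H_0 = Z.
  H_1: rank ker ∂_1 − rank ∂_2 = (27 − 8) − 18 = 1, and ∂_2 has invariant factor 2 > 1, so H_1 = Z ⊕ Z/2Z.
  H_2: rank ker ∂_2 − rank ∂_3 = (18 − 18) − 0 = 0, and there is no ∂_3, so H_2 = 0.

As a check, the Euler characteristic is 9 − 27 + 18 = 0, which agrees with 1 − 1 + 0 = 0.

Hence the Betti numbers are b_0 = 1, b_1 = 1, b_2 = 0.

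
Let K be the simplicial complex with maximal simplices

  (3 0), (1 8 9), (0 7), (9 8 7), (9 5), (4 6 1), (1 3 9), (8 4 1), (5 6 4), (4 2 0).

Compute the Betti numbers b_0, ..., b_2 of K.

We work with the vertex ordering 0 < 1 < 2 < 3 < 4 < 5 < 6 < 7 < 8 < 9. The simplices of K, each written with vertices in increasing order, are:

  0-simplices (10): [0], [1], [2], [3], [4], [5], [6], [7], [8], [9]
  1-simplices (19): [0,2], [0,3], [0,4], [0,7], [1,3], [1,4], [1,6], [1,8], [1,9], [2,4], [3,9], [4,5], [4,6], [4,8], [5,6], [5,9], [7,8], [7,9], [8,9]
  2-simplices (7): [0,2,4], [1,3,9], [1,4,6], [1,4,8], [1,8,9], [4,5,6], [7,8,9]

Hence C_0 ≅ Z^10, C_1 ≅ Z^19, C_2 ≅ Z^7.

Boundary ∂_1: C_1 → C_0 maps an edge to its endpoints' difference, ∂[p,q] = q − p. For instance
  ∂[2,4] = [4] − [2].
The 10×19 boundary matrix has rank 9 and Smith normal form diag(1,1,1,1,1,1,1,1,1).

Boundary ∂_2: C_2 → C_1 acts by ∂[p,q,r] = [q,r] − [p,r] + [p,q]. For instance
  ∂[1,3,9] = [3,9] − [1,9] + [1,3],
  ∂[1,8,9] = [8,9] − [1,9] + [1,8].
As a 19×7 matrix over Z this has rank 7, with invariant factors (1,1,1,1,1,1,1).

Reading off H_k = ker ∂_k / im ∂_{k+1}:

  H_0: rank C_0 − rank ∂_1 = 10 − 9 = 1, and the invariant factors of ∂_1 are all 1, so H_0 ≅ Z.
  H_1: rank ker ∂_1 − rank ∂_2 = (19 − 9) − 7 = 3, and the invariant factors of ∂_2 are all 1, so H_1 ≅ Z^3.
  H_2: rank ker ∂_2 − rank ∂_3 = (7 − 7) − 0 = 0, and there is no ∂_3, so H_2 ≅ 0.

Hence the Betti numbers are b_0 = 1, b_1 = 3, b_2 = 0.

b_0 = 1, b_1 = 3, b_2 = 0.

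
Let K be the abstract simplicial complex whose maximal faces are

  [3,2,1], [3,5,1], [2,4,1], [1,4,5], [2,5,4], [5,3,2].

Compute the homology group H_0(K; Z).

We work with the vertex ordering 1 < 2 < 3 < 4 < 5. The simplices of K, each written with vertices in increasing order, are:

  0-simplices (5): [1], [2], [3], [4], [5]
  1-simplices (9): [1,2], [1,3], [1,4], [1,5], [2,3], [2,4], [2,5], [3,5], [4,5]
  2-simplices (6): [1,2,3], [1,2,4], [1,3,5], [1,4,5], [2,3,5], [2,4,5]

so the chain groups are C_0 ≅ Z^5, C_1 ≅ Z^9, C_2 ≅ Z^6.

Boundary ∂_1: C_1 → C_0 sends each edge [p,q] (with p < q) to q − p.
As a 5×9 matrix over Z this has rank 4, with invariant factors (1,1,1,1).

The boundary map ∂_2: C_2 → C_1 sends each 2-simplex [p,q,r] to [q,r] − [p,r] + [p,q]. For instance
  ∂[2,3,5] = [3,5] − [2,5] + [2,3],
  ∂[1,2,3] = [2,3] − [1,3] + [1,2].
As a 9×6 matrix over Z this has rank 5, with invariant factors (1,1,1,1,1).

Reading off H_k = ker ∂_k / im ∂_{k+1}:

  H_0: rank C_0 − rank ∂_1 = 5 − 4 = 1, and the invariant factors of ∂_1 are all 1, so H_0 = Z.

H_0 = Z.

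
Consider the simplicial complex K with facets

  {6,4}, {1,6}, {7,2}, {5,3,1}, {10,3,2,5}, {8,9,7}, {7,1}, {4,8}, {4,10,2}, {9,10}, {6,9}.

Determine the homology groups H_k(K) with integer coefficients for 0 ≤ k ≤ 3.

H_0 ≅ Z,  H_1 ≅ Z^5,  H_2 = 0,  H_3 = 0.

Fix the vertex order 1 < 2 < 3 < 4 < 5 < 6 < 7 < 8 < 9 < 10 and write every simplex with vertices in increasing order. Then dim K = 3 and the simplices of K are:

  0-simplices (10): [1], [2], [3], [4], [5], [6], [7], [8], [9], [10]
  1-simplices (20): [1,3], [1,5], [1,6], [1,7], [2,3], [2,4], [2,5], [2,7], [2,10], [3,5], [3,10], [4,6], [4,8], [4,10], [5,10], [6,9], [7,8], [7,9], [8,9], [9,10]
  2-simplices (7): [1,3,5], [2,3,5], [2,3,10], [2,4,10], [2,5,10], [3,5,10], [7,8,9]
  3-simplices (1): [2,3,5,10]

so the chain groups are C_0 ≅ Z^10, C_1 ≅ Z^20, C_2 ≅ Z^7, C_3 ≅ Z^1.

Boundary ∂_1: C_1 → C_0 maps an edge to its endpoints' difference, ∂[p,q] = q − p.
The 10×20 boundary matrix has rank 9 and Smith normal form diag(1,1,1,1,1,1,1,1,1).

Boundary ∂_2: C_2 → C_1 acts by ∂[p,q,r] = [q,r] − [p,r] + [p,q]. For instance
  ∂[2,4,10] = [4,10] − [2,10] + [2,4],
  ∂[3,5,10] = [5,10] − [3,10] + [3,5].
As a 20×7 matrix over Z this has rank 6, with invariant factors (1,1,1,1,1,1).

Boundary ∂_3: C_3 → C_2 sends each 3-simplex σ to the alternating sum Σ_i (−1)^i (σ with its i-th vertex removed). For instance
  ∂[2,3,5,10] = [3,5,10] − [2,5,10] + [2,3,10] − [2,3,5].
The 7×1 boundary matrix has rank 1 and Smith normal form diag(1).

Computing H_k = (kernel of ∂_k) / (image of ∂_{k+1}):

  H_0: rank C_0 − rank ∂_1 = 10 − 9 = 1, and the invariant factors of ∂_1 are all 1, so H_0 ≅ Z.
  H_1: rank ker ∂_1 − rank ∂_2 = (20 − 9) − 6 = 5, and the invariant factors of ∂_2 are all 1, so H_1 ≅ Z^5.
  H_2: rank ker ∂_2 − rank ∂_3 = (7 − 6) − 1 = 0, and the invariant factors of ∂_3 are all 1, so H_2 ≅ 0.
  H_3: rank ker ∂_3 − rank ∂_4 = (1 − 1) − 0 = 0, and there is no ∂_4, so H_3 ≅ 0.

As a check, the Euler characteristic is 10 − 20 + 7 − 1 = -4, which agrees with 1 − 5 + 0 − 0 = -4.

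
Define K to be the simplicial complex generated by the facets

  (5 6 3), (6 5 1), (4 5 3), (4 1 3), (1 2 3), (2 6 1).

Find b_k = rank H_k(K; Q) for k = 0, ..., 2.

Fix the vertex order 1 < 2 < 3 < 4 < 5 < 6 and write every simplex with vertices in increasing order. Then dim K = 2 and the simplices of K are:

  0-simplices (6): [1], [2], [3], [4], [5], [6]
  1-simplices (12): [1,2], [1,3], [1,4], [1,5], [1,6], [2,3], [2,6], [3,4], [3,5], [3,6], [4,5], [5,6]
  2-simplices (6): [1,2,3], [1,2,6], [1,3,4], [1,5,6], [3,4,5], [3,5,6]

Hence C_0 ≅ Z^6, C_1 ≅ Z^12, C_2 ≅ Z^6.

The boundary map ∂_1: C_1 → C_0 maps an edge to its endpoints' difference, ∂[p,q] = q − p.
This gives a 6×12 integer matrix of rank 5; reducing to Smith normal form yields diagonal entries (1,1,1,1,1).

∂_2: C_2 → C_1 acts by ∂[p,q,r] = [q,r] − [p,r] + [p,q]. For instance
  ∂[1,2,3] = [2,3] − [1,3] + [1,2],
  ∂[1,3,4] = [3,4] − [1,4] + [1,3].
The 12×6 boundary matrix has rank 6 and Smith normal form diag(1,1,1,1,1,1).

Computing H_k = (kernel of ∂_k) / (image of ∂_{k+1}):

  H_0: rank C_0 − rank ∂_1 = 6 − 5 = 1, and the invariant factors of ∂_1 are all 1, so H_0 = Z.
  H_1: rank ker ∂_1 − rank ∂_2 = (12 − 5) − 6 = 1, and the invariant factors of ∂_2 are all 1, so H_1 = Z.
  H_2: rank ker ∂_2 − rank ∂_3 = (6 − 6) − 0 = 0, and there is no ∂_3, so H_2 = 0.

Hence the Betti numbers are b_0 = 1, b_1 = 1, b_2 = 0.

b_0 = 1, b_1 = 1, b_2 = 0.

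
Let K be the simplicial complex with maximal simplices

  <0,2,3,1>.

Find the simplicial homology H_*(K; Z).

H_0 = Z,  H_1 = 0,  H_2 = 0,  H_3 = 0.

Fix the vertex order 0 < 1 < 2 < 3 and write every simplex with vertices in increasing order. Then dim K = 3 and the simplices of K are:

  0-simplices (4): [0], [1], [2], [3]
  1-simplices (6): [0,1], [0,2], [0,3], [1,2], [1,3], [2,3]
  2-simplices (4): [0,1,2], [0,1,3], [0,2,3], [1,2,3]
  3-simplices (1): [0,1,2,3]

so the chain groups are C_0 ≅ Z^4, C_1 ≅ Z^6, C_2 ≅ Z^4, C_3 ≅ Z^1.

The boundary map ∂_1: C_1 → C_0 maps an edge to its endpoints' difference, ∂[p,q] = q − p. For instance
  ∂[0,3] = [3] − [0].
This gives a 4×6 integer matrix of rank 3; reducing to Smith normal form yields diagonal entries (1,1,1).

The boundary map ∂_2: C_2 → C_1 acts by ∂[p,q,r] = [q,r] − [p,r] + [p,q]. For instance
  ∂[0,2,3] = [2,3] − [0,3] + [0,2],
  ∂[0,1,2] = [1,2] − [0,2] + [0,1].
This gives a 6×4 integer matrix of rank 3; reducing to Smith normal form yields diagonal entries (1,1,1).

Boundary ∂_3: C_3 → C_2 sends each 3-simplex σ to the alternating sum Σ_i (−1)^i (σ with its i-th vertex removed). For instance
  ∂[0,1,2,3] = [1,2,3] − [0,2,3] + [0,1,3] − [0,1,2].
This gives a 4×1 integer matrix of rank 1; reducing to Smith normal form yields diagonal entries (1).

Computing H_k = (kernel of ∂_k) / (image of ∂_{k+1}):

  H_0: rank C_0 − rank ∂_1 = 4 − 3 = 1, and the invariant factors of ∂_1 are all 1, so H_0 ≅ Z.
  H_1: rank ker ∂_1 − rank ∂_2 = (6 − 3) − 3 = 0, and the invariant factors of ∂_2 are all 1, so H_1 ≅ 0.
  H_2: rank ker ∂_2 − rank ∂_3 = (4 − 3) − 1 = 0, and the invariant factors of ∂_3 are all 1, so H_2 ≅ 0.
  H_3: rank ker ∂_3 − rank ∂_4 = (1 − 1) − 0 = 0, and there is no ∂_4, so H_3 ≅ 0.

(K is a triangulation of the 3-simplex.)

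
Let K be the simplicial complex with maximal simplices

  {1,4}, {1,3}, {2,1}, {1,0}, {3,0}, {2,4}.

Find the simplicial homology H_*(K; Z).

H_0 ≅ Z,  H_1 ≅ Z^2.

Fix the vertex order 0 < 1 < 2 < 3 < 4 and write every simplex with vertices in increasing order. Then dim K = 1 and the simplices of K are:

  0-simplices (5): [0], [1], [2], [3], [4]
  1-simplices (6): [0,1], [0,3], [1,2], [1,3], [1,4], [2,4]

giving chain groups C_0 ≅ Z^5, C_1 ≅ Z^6.

The boundary map ∂_1: C_1 → C_0 maps an edge to its endpoints' difference, ∂[p,q] = q − p.
The resulting 5×6 matrix has rank 4, and its Smith normal form has invariant factors (1,1,1,1).

Reading off H_k = ker ∂_k / im ∂_{k+1}:

  H_0: rank C_0 − rank ∂_1 = 5 − 4 = 1, and the invariant factors of ∂_1 are all 1, so H_0 ≅ Z.
  H_1: rank ker ∂_1 − rank ∂_2 = (6 − 4) − 0 = 2, and there is no ∂_2, so H_1 ≅ Z^2.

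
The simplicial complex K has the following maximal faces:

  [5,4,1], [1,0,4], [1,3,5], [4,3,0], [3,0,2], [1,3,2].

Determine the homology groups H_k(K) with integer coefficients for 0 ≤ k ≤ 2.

H_0 = Z,  H_1 = Z,  H_2 = 0.

Take the total order 0 < 1 < 2 < 3 < 4 < 5 on the vertex set. Then K (dimension 2) consists of the simplices:

  0-simplices (6): [0], [1], [2], [3], [4], [5]
  1-simplices (12): [0,1], [0,2], [0,3], [0,4], [1,2], [1,3], [1,4], [1,5], [2,3], [3,4], [3,5], [4,5]
  2-simplices (6): [0,1,4], [0,2,3], [0,3,4], [1,2,3], [1,3,5], [1,4,5]

Hence C_0 ≅ Z^6, C_1 ≅ Z^12, C_2 ≅ Z^6.

Boundary ∂_1: C_1 → C_0 sends each edge [p,q] (with p < q) to q − p. For instance
  ∂[3,4] = [4] − [3].
This gives a 6×12 integer matrix of rank 5; reducing to Smith normal form yields diagonal entries (1,1,1,1,1).

Boundary ∂_2: C_2 → C_1 maps a triangle to the signed sum of its edges. For instance
  ∂[0,3,4] = [3,4] − [0,4] + [0,3],
  ∂[1,3,5] = [3,5] − [1,5] + [1,3].
This gives a 12×6 integer matrix of rank 6; reducing to Smith normal form yields diagonal entries (1,1,1,1,1,1).

Computing H_k = (kernel of ∂_k) / (image of ∂_{k+1}):

  H_0: rank C_0 − rank ∂_1 = 6 − 5 = 1, and the invariant factors of ∂_1 are all 1, so H_0 = Z.
  H_1: rank ker ∂_1 − rank ∂_2 = (12 − 5) − 6 = 1, and the invariant factors of ∂_2 are all 1, so H_1 = Z.
  H_2: rank ker ∂_2 − rank ∂_3 = (6 − 6) − 0 = 0, and there is no ∂_3, so H_2 = 0.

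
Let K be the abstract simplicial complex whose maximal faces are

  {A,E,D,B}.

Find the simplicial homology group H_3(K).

H_3 = 0.

Take the total order A < B < D < E on the vertex set. Then K (dimension 3) consists of the simplices:

  0-simplices (4): A, B, D, E
  1-simplices (6): AB, AD, AE, BD, BE, DE
  2-simplices (4): ABD, ABE, ADE, BDE
  3-simplices (1): ABDE

Hence C_0 ≅ Z^4, C_1 ≅ Z^6, C_2 ≅ Z^4, C_3 ≅ Z^1.

The boundary map ∂_1: C_1 → C_0 maps an edge to its endpoints' difference, ∂[p,q] = q − p. For instance
  ∂BD = D − B.
The resulting 4×6 matrix has rank 3, and its Smith normal form has invariant factors (1,1,1).

The boundary map ∂_2: C_2 → C_1 sends each 2-simplex [p,q,r] to [q,r] − [p,r] + [p,q]. For instance
  ∂ADE = DE − AE + AD,
  ∂ABD = BD − AD + AB.
As a 6×4 matrix over Z this has rank 3, with invariant factors (1,1,1).

∂_3: C_3 → C_2 sends each 3-simplex σ to the alternating sum Σ_i (−1)^i (σ with its i-th vertex removed). For instance
  ∂ABDE = BDE − ADE + ABE − ABD.
The 4×1 boundary matrix has rank 1 and Smith normal form diag(1).

Reading off H_k = ker ∂_k / im ∂_{k+1}:

  H_3: rank ker ∂_3 − rank ∂_4 = (1 − 1) − 0 = 0, and there is no ∂_4, so H_3 = 0.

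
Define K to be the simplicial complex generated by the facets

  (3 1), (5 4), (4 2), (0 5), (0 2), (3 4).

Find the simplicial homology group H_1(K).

Fix the vertex order 0 < 1 < 2 < 3 < 4 < 5 and write every simplex with vertices in increasing order. Then dim K = 1 and the simplices of K are:

  0-simplices (6): [0], [1], [2], [3], [4], [5]
  1-simplices (6): [0,2], [0,5], [1,3], [2,4], [3,4], [4,5]

Hence C_0 ≅ Z^6, C_1 ≅ Z^6.

Boundary ∂_1: C_1 → C_0 maps an edge to its endpoints' difference, ∂[p,q] = q − p. For instance
  ∂[2,4] = [4] − [2].
This gives a 6×6 integer matrix of rank 5; reducing to Smith normal form yields diagonal entries (1,1,1,1,1).

Computing H_k = (kernel of ∂_k) / (image of ∂_{k+1}):

  H_1: rank ker ∂_1 − rank ∂_2 = (6 − 5) − 0 = 1, and there is no ∂_2, so H_1 ≅ Z.

H_1 ≅ Z.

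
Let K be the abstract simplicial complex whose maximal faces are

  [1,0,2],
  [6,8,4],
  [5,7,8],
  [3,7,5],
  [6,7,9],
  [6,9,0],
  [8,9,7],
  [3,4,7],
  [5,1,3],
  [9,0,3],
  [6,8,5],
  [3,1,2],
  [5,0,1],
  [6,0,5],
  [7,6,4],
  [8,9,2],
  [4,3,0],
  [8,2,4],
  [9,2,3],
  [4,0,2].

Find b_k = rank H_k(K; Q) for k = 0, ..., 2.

Order the vertices as 0 < 1 < 2 < 3 < 4 < 5 < 6 < 7 < 8 < 9. Listing each simplex with vertices in this order, K has dimension 2 with simplices:

  0-simplices (10): [0], [1], [2], [3], [4], [5], [6], [7], [8], [9]
  1-simplices (30): (30 of them)
  2-simplices (20): (20 of them)

so the chain groups are C_0 ≅ Z^10, C_1 ≅ Z^30, C_2 ≅ Z^20.

The boundary map ∂_1: C_1 → C_0 is given by ∂[p,q] = [q] − [p].
This gives a 10×30 integer matrix of rank 9; reducing to Smith normal form yields diagonal entries (1,1,1,1,1,1,1,1,1).

The boundary map ∂_2: C_2 → C_1 maps a triangle to the signed sum of its edges. For instance
  ∂[0,5,6] = [5,6] − [0,6] + [0,5],
  ∂[0,3,4] = [3,4] − [0,4] + [0,3].
As a 30×20 matrix over Z this has rank 20, with invariant factors (1,1,1,1,1,1,1,1,1,1,1,1,1,1,1,1,1,1,1,2).

From H_k ≅ ker(∂_k) / im(∂_{k+1}) we obtain:

  H_0: rank C_0 − rank ∂_1 = 10 − 9 = 1, and the invariant factors of ∂_1 are all 1, so H_0 ≅ Z.
  H_1: rank ker ∂_1 − rank ∂_2 = (30 − 9) − 20 = 1, and ∂_2 has invariant factor 2 > 1, so H_1 ≅ Z ⊕ Z/2Z.
  H_2: rank ker ∂_2 − rank ∂_3 = (20 − 20) − 0 = 0, and there is no ∂_3, so H_2 ≅ 0.

Hence the Betti numbers are b_0 = 1, b_1 = 1, b_2 = 0.

b_0 = 1, b_1 = 1, b_2 = 0.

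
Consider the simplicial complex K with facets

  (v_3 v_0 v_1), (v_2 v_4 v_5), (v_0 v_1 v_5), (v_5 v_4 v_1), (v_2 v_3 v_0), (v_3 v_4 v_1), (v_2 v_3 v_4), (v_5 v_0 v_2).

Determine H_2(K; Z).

H_2 ≅ Z.

Order the vertices as v_0 < v_1 < v_2 < v_3 < v_4 < v_5. Listing each simplex with vertices in this order, K has dimension 2 with simplices:

  0-simplices (6): [v_0], [v_1], [v_2], [v_3], [v_4], [v_5]
  1-simplices (12): [v_0,v_1], [v_0,v_2], [v_0,v_3], [v_0,v_5], [v_1,v_3], [v_1,v_4], [v_1,v_5], [v_2,v_3], [v_2,v_4], [v_2,v_5], [v_3,v_4], [v_4,v_5]
  2-simplices (8): [v_0,v_1,v_3], [v_0,v_1,v_5], [v_0,v_2,v_3], [v_0,v_2,v_5], [v_1,v_3,v_4], [v_1,v_4,v_5], [v_2,v_3,v_4], [v_2,v_4,v_5]

Hence C_0 ≅ Z^6, C_1 ≅ Z^12, C_2 ≅ Z^8.

∂_1: C_1 → C_0 is given by ∂[p,q] = [q] − [p]. For instance
  ∂[v_0,v_3] = [v_3] − [v_0].
As a 6×12 matrix over Z this has rank 5, with invariant factors (1,1,1,1,1).

The boundary map ∂_2: C_2 → C_1 maps a triangle to the signed sum of its edges. For instance
  ∂[v_1,v_3,v_4] = [v_3,v_4] − [v_1,v_4] + [v_1,v_3],
  ∂[v_0,v_2,v_5] = [v_2,v_5] − [v_0,v_5] + [v_0,v_2].
The resulting 12×8 matrix has rank 7, and its Smith normal form has invariant factors (1,1,1,1,1,1,1).

From H_k ≅ ker(∂_k) / im(∂_{k+1}) we obtain:

  H_2: rank ker ∂_2 − rank ∂_3 = (8 − 7) − 0 = 1, and there is no ∂_3, so H_2 = Z.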